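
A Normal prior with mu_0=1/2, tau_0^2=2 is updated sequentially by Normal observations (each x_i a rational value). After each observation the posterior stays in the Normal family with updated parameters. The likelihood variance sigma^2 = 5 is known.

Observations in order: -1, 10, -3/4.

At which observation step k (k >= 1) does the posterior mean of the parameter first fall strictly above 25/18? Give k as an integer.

k = 2

obs 1: x=-1 → posterior Normal(1/14, 10/7)
obs 2: x=10 → posterior Normal(41/18, 10/9)
obs 3: x=-3/4 → posterior Normal(19/11, 10/11)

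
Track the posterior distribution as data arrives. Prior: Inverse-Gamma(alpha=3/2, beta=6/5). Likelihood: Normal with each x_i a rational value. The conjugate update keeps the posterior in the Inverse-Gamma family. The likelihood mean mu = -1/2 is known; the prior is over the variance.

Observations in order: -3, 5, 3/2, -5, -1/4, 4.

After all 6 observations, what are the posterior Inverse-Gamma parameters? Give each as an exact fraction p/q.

obs 1: x=-3 → posterior Inverse-Gamma(2, 173/40)
obs 2: x=5 → posterior Inverse-Gamma(5/2, 389/20)
obs 3: x=3/2 → posterior Inverse-Gamma(3, 429/20)
obs 4: x=-5 → posterior Inverse-Gamma(7/2, 1263/40)
obs 5: x=-1/4 → posterior Inverse-Gamma(4, 5057/160)
obs 6: x=4 → posterior Inverse-Gamma(9/2, 6677/160)

alpha=9/2, beta=6677/160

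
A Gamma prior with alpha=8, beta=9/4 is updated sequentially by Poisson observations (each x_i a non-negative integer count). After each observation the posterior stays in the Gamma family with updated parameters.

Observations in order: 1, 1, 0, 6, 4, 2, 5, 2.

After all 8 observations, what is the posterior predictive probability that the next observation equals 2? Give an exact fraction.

27368426267081402323874389671975031597270446977104/118439527997419806702885124462656676769256591796875

obs 1: x=1 → posterior Gamma(9, 13/4)
obs 2: x=1 → posterior Gamma(10, 17/4)
obs 3: x=0 → posterior Gamma(10, 21/4)
obs 4: x=6 → posterior Gamma(16, 25/4)
obs 5: x=4 → posterior Gamma(20, 29/4)
obs 6: x=2 → posterior Gamma(22, 33/4)
obs 7: x=5 → posterior Gamma(27, 37/4)
obs 8: x=2 → posterior Gamma(29, 41/4)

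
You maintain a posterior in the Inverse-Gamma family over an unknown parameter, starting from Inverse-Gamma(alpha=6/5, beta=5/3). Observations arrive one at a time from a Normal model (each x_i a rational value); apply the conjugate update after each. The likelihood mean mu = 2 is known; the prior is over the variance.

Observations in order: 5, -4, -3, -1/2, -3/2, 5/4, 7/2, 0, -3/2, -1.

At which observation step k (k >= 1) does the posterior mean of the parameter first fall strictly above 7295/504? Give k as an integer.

k = 2

obs 1: x=5 → posterior Inverse-Gamma(17/10, 37/6)
obs 2: x=-4 → posterior Inverse-Gamma(11/5, 145/6)
obs 3: x=-3 → posterior Inverse-Gamma(27/10, 110/3)
obs 4: x=-1/2 → posterior Inverse-Gamma(16/5, 955/24)
obs 5: x=-3/2 → posterior Inverse-Gamma(37/10, 551/12)
obs 6: x=5/4 → posterior Inverse-Gamma(21/5, 4435/96)
obs 7: x=7/2 → posterior Inverse-Gamma(47/10, 4543/96)
obs 8: x=0 → posterior Inverse-Gamma(26/5, 4735/96)
obs 9: x=-3/2 → posterior Inverse-Gamma(57/10, 5323/96)
obs 10: x=-1 → posterior Inverse-Gamma(31/5, 5755/96)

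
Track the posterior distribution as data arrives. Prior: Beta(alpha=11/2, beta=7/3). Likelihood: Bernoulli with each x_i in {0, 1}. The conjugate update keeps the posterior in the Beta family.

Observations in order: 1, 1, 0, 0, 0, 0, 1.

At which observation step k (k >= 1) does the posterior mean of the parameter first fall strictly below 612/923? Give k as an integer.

obs 1: x=1 → posterior Beta(13/2, 7/3)
obs 2: x=1 → posterior Beta(15/2, 7/3)
obs 3: x=0 → posterior Beta(15/2, 10/3)
obs 4: x=0 → posterior Beta(15/2, 13/3)
obs 5: x=0 → posterior Beta(15/2, 16/3)
obs 6: x=0 → posterior Beta(15/2, 19/3)
obs 7: x=1 → posterior Beta(17/2, 19/3)

k = 4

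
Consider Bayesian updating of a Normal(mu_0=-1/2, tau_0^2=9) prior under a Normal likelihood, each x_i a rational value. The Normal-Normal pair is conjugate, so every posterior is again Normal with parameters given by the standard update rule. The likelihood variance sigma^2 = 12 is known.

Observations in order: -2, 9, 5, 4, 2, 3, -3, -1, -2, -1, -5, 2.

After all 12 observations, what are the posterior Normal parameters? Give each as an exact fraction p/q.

mu_0=31/40, tau_0^2=9/10

obs 1: x=-2 → posterior Normal(-8/7, 36/7)
obs 2: x=9 → posterior Normal(19/10, 18/5)
obs 3: x=5 → posterior Normal(34/13, 36/13)
obs 4: x=4 → posterior Normal(23/8, 9/4)
obs 5: x=2 → posterior Normal(52/19, 36/19)
obs 6: x=3 → posterior Normal(61/22, 18/11)
obs 7: x=-3 → posterior Normal(52/25, 36/25)
obs 8: x=-1 → posterior Normal(7/4, 9/7)
obs 9: x=-2 → posterior Normal(43/31, 36/31)
obs 10: x=-1 → posterior Normal(20/17, 18/17)
obs 11: x=-5 → posterior Normal(25/37, 36/37)
obs 12: x=2 → posterior Normal(31/40, 9/10)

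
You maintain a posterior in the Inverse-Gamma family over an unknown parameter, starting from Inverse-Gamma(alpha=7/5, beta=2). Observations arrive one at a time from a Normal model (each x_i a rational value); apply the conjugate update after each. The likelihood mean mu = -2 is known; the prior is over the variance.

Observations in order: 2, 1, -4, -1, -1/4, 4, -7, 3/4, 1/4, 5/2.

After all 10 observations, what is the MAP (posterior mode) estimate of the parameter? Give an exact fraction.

obs 1: x=2 → posterior Inverse-Gamma(19/10, 10)
obs 2: x=1 → posterior Inverse-Gamma(12/5, 29/2)
obs 3: x=-4 → posterior Inverse-Gamma(29/10, 33/2)
obs 4: x=-1 → posterior Inverse-Gamma(17/5, 17)
obs 5: x=-1/4 → posterior Inverse-Gamma(39/10, 593/32)
obs 6: x=4 → posterior Inverse-Gamma(22/5, 1169/32)
obs 7: x=-7 → posterior Inverse-Gamma(49/10, 1569/32)
obs 8: x=3/4 → posterior Inverse-Gamma(27/5, 845/16)
obs 9: x=1/4 → posterior Inverse-Gamma(59/10, 1771/32)
obs 10: x=5/2 → posterior Inverse-Gamma(32/5, 2095/32)

10475/1184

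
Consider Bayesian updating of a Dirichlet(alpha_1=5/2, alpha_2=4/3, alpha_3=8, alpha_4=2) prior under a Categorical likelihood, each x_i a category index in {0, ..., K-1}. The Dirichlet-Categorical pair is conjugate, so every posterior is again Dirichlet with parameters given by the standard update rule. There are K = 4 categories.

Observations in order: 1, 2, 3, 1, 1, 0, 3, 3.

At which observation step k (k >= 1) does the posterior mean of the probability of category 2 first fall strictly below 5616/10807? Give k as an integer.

k = 4

obs 1: x=1 → posterior Dirichlet(5/2, 7/3, 8, 2)
obs 2: x=2 → posterior Dirichlet(5/2, 7/3, 9, 2)
obs 3: x=3 → posterior Dirichlet(5/2, 7/3, 9, 3)
obs 4: x=1 → posterior Dirichlet(5/2, 10/3, 9, 3)
obs 5: x=1 → posterior Dirichlet(5/2, 13/3, 9, 3)
obs 6: x=0 → posterior Dirichlet(7/2, 13/3, 9, 3)
obs 7: x=3 → posterior Dirichlet(7/2, 13/3, 9, 4)
obs 8: x=3 → posterior Dirichlet(7/2, 13/3, 9, 5)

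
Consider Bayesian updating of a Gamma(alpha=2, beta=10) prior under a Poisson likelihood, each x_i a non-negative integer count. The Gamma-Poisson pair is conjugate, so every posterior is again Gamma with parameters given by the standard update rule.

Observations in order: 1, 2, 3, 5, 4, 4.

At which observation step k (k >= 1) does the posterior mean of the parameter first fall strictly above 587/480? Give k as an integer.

obs 1: x=1 → posterior Gamma(3, 11)
obs 2: x=2 → posterior Gamma(5, 12)
obs 3: x=3 → posterior Gamma(8, 13)
obs 4: x=5 → posterior Gamma(13, 14)
obs 5: x=4 → posterior Gamma(17, 15)
obs 6: x=4 → posterior Gamma(21, 16)

k = 6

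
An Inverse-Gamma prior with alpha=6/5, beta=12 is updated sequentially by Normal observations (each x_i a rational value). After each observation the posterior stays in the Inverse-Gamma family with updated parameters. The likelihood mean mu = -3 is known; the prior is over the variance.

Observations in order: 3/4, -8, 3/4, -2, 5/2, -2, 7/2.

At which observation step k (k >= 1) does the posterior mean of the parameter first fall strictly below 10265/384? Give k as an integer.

obs 1: x=3/4 → posterior Inverse-Gamma(17/10, 609/32)
obs 2: x=-8 → posterior Inverse-Gamma(11/5, 1009/32)
obs 3: x=3/4 → posterior Inverse-Gamma(27/10, 617/16)
obs 4: x=-2 → posterior Inverse-Gamma(16/5, 625/16)
obs 5: x=5/2 → posterior Inverse-Gamma(37/10, 867/16)
obs 6: x=-2 → posterior Inverse-Gamma(21/5, 875/16)
obs 7: x=7/2 → posterior Inverse-Gamma(47/10, 1213/16)

k = 2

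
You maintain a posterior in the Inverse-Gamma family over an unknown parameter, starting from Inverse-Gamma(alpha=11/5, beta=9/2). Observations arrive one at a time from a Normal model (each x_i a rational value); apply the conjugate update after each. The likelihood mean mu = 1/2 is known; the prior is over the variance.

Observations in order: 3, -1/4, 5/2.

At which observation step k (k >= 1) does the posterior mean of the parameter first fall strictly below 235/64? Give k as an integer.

obs 1: x=3 → posterior Inverse-Gamma(27/10, 61/8)
obs 2: x=-1/4 → posterior Inverse-Gamma(16/5, 253/32)
obs 3: x=5/2 → posterior Inverse-Gamma(37/10, 317/32)

k = 2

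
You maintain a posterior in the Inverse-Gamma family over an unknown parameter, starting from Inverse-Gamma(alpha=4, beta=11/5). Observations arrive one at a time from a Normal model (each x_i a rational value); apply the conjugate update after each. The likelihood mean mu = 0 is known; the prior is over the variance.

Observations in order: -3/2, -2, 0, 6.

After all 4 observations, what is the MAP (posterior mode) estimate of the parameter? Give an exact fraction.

obs 1: x=-3/2 → posterior Inverse-Gamma(9/2, 133/40)
obs 2: x=-2 → posterior Inverse-Gamma(5, 213/40)
obs 3: x=0 → posterior Inverse-Gamma(11/2, 213/40)
obs 4: x=6 → posterior Inverse-Gamma(6, 933/40)

933/280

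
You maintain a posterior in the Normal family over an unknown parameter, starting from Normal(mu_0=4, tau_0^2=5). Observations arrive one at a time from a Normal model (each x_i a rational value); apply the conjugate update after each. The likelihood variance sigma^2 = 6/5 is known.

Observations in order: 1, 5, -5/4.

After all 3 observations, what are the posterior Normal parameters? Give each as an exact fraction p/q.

obs 1: x=1 → posterior Normal(49/31, 30/31)
obs 2: x=5 → posterior Normal(87/28, 15/28)
obs 3: x=-5/4 → posterior Normal(571/324, 10/27)

mu_0=571/324, tau_0^2=10/27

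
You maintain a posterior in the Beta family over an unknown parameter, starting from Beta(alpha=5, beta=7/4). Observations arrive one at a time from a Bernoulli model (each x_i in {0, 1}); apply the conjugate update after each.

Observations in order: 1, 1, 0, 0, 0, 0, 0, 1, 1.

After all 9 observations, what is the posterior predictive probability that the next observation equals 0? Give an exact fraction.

3/7

obs 1: x=1 → posterior Beta(6, 7/4)
obs 2: x=1 → posterior Beta(7, 7/4)
obs 3: x=0 → posterior Beta(7, 11/4)
obs 4: x=0 → posterior Beta(7, 15/4)
obs 5: x=0 → posterior Beta(7, 19/4)
obs 6: x=0 → posterior Beta(7, 23/4)
obs 7: x=0 → posterior Beta(7, 27/4)
obs 8: x=1 → posterior Beta(8, 27/4)
obs 9: x=1 → posterior Beta(9, 27/4)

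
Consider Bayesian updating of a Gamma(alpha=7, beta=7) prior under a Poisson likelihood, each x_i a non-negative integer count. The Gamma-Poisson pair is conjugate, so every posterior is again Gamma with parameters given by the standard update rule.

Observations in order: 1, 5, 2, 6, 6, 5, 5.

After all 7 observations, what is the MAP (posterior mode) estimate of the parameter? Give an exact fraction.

obs 1: x=1 → posterior Gamma(8, 8)
obs 2: x=5 → posterior Gamma(13, 9)
obs 3: x=2 → posterior Gamma(15, 10)
obs 4: x=6 → posterior Gamma(21, 11)
obs 5: x=6 → posterior Gamma(27, 12)
obs 6: x=5 → posterior Gamma(32, 13)
obs 7: x=5 → posterior Gamma(37, 14)

18/7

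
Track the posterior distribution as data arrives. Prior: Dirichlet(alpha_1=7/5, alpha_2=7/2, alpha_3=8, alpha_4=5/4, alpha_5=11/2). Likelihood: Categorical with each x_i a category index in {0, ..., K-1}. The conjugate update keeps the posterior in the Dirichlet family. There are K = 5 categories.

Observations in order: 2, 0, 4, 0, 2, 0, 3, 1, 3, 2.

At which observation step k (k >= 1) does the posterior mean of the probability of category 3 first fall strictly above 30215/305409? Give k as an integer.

k = 9

obs 1: x=2 → posterior Dirichlet(7/5, 7/2, 9, 5/4, 11/2)
obs 2: x=0 → posterior Dirichlet(12/5, 7/2, 9, 5/4, 11/2)
obs 3: x=4 → posterior Dirichlet(12/5, 7/2, 9, 5/4, 13/2)
obs 4: x=0 → posterior Dirichlet(17/5, 7/2, 9, 5/4, 13/2)
obs 5: x=2 → posterior Dirichlet(17/5, 7/2, 10, 5/4, 13/2)
obs 6: x=0 → posterior Dirichlet(22/5, 7/2, 10, 5/4, 13/2)
obs 7: x=3 → posterior Dirichlet(22/5, 7/2, 10, 9/4, 13/2)
obs 8: x=1 → posterior Dirichlet(22/5, 9/2, 10, 9/4, 13/2)
obs 9: x=3 → posterior Dirichlet(22/5, 9/2, 10, 13/4, 13/2)
obs 10: x=2 → posterior Dirichlet(22/5, 9/2, 11, 13/4, 13/2)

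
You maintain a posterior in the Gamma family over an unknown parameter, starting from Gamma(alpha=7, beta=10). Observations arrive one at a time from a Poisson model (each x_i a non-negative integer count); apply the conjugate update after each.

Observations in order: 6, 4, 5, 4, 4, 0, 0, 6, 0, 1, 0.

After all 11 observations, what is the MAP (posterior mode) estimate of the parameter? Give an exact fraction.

obs 1: x=6 → posterior Gamma(13, 11)
obs 2: x=4 → posterior Gamma(17, 12)
obs 3: x=5 → posterior Gamma(22, 13)
obs 4: x=4 → posterior Gamma(26, 14)
obs 5: x=4 → posterior Gamma(30, 15)
obs 6: x=0 → posterior Gamma(30, 16)
obs 7: x=0 → posterior Gamma(30, 17)
obs 8: x=6 → posterior Gamma(36, 18)
obs 9: x=0 → posterior Gamma(36, 19)
obs 10: x=1 → posterior Gamma(37, 20)
obs 11: x=0 → posterior Gamma(37, 21)

12/7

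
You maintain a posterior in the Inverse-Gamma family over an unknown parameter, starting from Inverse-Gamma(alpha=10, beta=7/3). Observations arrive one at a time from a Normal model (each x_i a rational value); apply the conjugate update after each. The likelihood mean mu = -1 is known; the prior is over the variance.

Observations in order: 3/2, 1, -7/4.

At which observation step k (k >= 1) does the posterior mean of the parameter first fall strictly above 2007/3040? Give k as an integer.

k = 2

obs 1: x=3/2 → posterior Inverse-Gamma(21/2, 131/24)
obs 2: x=1 → posterior Inverse-Gamma(11, 179/24)
obs 3: x=-7/4 → posterior Inverse-Gamma(23/2, 743/96)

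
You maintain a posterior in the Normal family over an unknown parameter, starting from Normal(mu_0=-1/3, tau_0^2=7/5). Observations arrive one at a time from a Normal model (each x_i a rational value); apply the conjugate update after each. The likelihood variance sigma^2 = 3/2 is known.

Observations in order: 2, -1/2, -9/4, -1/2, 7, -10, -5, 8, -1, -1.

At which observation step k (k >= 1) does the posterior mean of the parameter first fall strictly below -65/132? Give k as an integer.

k = 6

obs 1: x=2 → posterior Normal(23/29, 21/29)
obs 2: x=-1/2 → posterior Normal(16/43, 21/43)
obs 3: x=-9/4 → posterior Normal(-31/114, 7/19)
obs 4: x=-1/2 → posterior Normal(-45/142, 21/71)
obs 5: x=7 → posterior Normal(151/170, 21/85)
obs 6: x=-10 → posterior Normal(-43/66, 7/33)
obs 7: x=-5 → posterior Normal(-269/226, 21/113)
obs 8: x=8 → posterior Normal(-45/254, 21/127)
obs 9: x=-1 → posterior Normal(-73/282, 7/47)
obs 10: x=-1 → posterior Normal(-101/310, 21/155)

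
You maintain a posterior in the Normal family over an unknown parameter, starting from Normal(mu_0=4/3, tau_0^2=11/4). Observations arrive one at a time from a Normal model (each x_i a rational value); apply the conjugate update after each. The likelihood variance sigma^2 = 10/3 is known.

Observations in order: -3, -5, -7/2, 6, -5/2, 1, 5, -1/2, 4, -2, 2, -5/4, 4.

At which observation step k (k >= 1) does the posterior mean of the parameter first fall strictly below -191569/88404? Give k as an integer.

k = 3

obs 1: x=-3 → posterior Normal(-137/219, 110/73)
obs 2: x=-5 → posterior Normal(-316/159, 55/53)
obs 3: x=-7/2 → posterior Normal(-1957/834, 110/139)
obs 4: x=6 → posterior Normal(-769/1032, 55/86)
obs 5: x=-5/2 → posterior Normal(-632/615, 22/41)
obs 6: x=1 → posterior Normal(-533/714, 55/119)
obs 7: x=5 → posterior Normal(-38/813, 110/271)
obs 8: x=-1/2 → posterior Normal(-175/1824, 55/152)
obs 9: x=4 → posterior Normal(617/2022, 110/337)
obs 10: x=-2 → posterior Normal(221/2220, 11/37)
obs 11: x=2 → posterior Normal(617/2418, 110/403)
obs 12: x=-5/4 → posterior Normal(739/5232, 55/218)
obs 13: x=4 → posterior Normal(2323/5628, 110/469)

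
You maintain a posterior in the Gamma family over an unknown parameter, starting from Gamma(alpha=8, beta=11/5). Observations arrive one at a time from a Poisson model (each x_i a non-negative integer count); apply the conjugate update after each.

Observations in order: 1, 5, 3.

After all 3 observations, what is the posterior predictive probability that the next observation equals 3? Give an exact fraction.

137334833576026381632749568000/671790528819082282036142601601

obs 1: x=1 → posterior Gamma(9, 16/5)
obs 2: x=5 → posterior Gamma(14, 21/5)
obs 3: x=3 → posterior Gamma(17, 26/5)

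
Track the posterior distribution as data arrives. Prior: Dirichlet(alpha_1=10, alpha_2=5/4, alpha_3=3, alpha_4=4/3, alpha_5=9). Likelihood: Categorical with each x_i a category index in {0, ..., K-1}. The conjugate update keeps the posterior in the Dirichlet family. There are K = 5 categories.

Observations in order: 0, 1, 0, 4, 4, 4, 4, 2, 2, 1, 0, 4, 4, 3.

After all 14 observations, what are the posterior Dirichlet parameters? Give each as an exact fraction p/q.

alpha_1=13, alpha_2=13/4, alpha_3=5, alpha_4=7/3, alpha_5=15

obs 1: x=0 → posterior Dirichlet(11, 5/4, 3, 4/3, 9)
obs 2: x=1 → posterior Dirichlet(11, 9/4, 3, 4/3, 9)
obs 3: x=0 → posterior Dirichlet(12, 9/4, 3, 4/3, 9)
obs 4: x=4 → posterior Dirichlet(12, 9/4, 3, 4/3, 10)
obs 5: x=4 → posterior Dirichlet(12, 9/4, 3, 4/3, 11)
obs 6: x=4 → posterior Dirichlet(12, 9/4, 3, 4/3, 12)
obs 7: x=4 → posterior Dirichlet(12, 9/4, 3, 4/3, 13)
obs 8: x=2 → posterior Dirichlet(12, 9/4, 4, 4/3, 13)
obs 9: x=2 → posterior Dirichlet(12, 9/4, 5, 4/3, 13)
obs 10: x=1 → posterior Dirichlet(12, 13/4, 5, 4/3, 13)
obs 11: x=0 → posterior Dirichlet(13, 13/4, 5, 4/3, 13)
obs 12: x=4 → posterior Dirichlet(13, 13/4, 5, 4/3, 14)
obs 13: x=4 → posterior Dirichlet(13, 13/4, 5, 4/3, 15)
obs 14: x=3 → posterior Dirichlet(13, 13/4, 5, 7/3, 15)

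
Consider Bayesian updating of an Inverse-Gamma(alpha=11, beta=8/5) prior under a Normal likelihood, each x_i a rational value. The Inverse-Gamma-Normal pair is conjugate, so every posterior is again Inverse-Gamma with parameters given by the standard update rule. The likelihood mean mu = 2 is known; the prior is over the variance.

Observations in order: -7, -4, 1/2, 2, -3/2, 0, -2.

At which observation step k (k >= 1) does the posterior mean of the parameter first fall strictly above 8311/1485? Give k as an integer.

k = 7

obs 1: x=-7 → posterior Inverse-Gamma(23/2, 421/10)
obs 2: x=-4 → posterior Inverse-Gamma(12, 601/10)
obs 3: x=1/2 → posterior Inverse-Gamma(25/2, 2449/40)
obs 4: x=2 → posterior Inverse-Gamma(13, 2449/40)
obs 5: x=-3/2 → posterior Inverse-Gamma(27/2, 1347/20)
obs 6: x=0 → posterior Inverse-Gamma(14, 1387/20)
obs 7: x=-2 → posterior Inverse-Gamma(29/2, 1547/20)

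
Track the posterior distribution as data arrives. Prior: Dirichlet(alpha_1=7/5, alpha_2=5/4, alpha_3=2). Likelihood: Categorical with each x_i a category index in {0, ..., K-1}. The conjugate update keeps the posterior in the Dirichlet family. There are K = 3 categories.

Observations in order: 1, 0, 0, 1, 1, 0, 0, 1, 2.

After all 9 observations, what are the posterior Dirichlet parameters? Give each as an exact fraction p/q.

alpha_1=27/5, alpha_2=21/4, alpha_3=3

obs 1: x=1 → posterior Dirichlet(7/5, 9/4, 2)
obs 2: x=0 → posterior Dirichlet(12/5, 9/4, 2)
obs 3: x=0 → posterior Dirichlet(17/5, 9/4, 2)
obs 4: x=1 → posterior Dirichlet(17/5, 13/4, 2)
obs 5: x=1 → posterior Dirichlet(17/5, 17/4, 2)
obs 6: x=0 → posterior Dirichlet(22/5, 17/4, 2)
obs 7: x=0 → posterior Dirichlet(27/5, 17/4, 2)
obs 8: x=1 → posterior Dirichlet(27/5, 21/4, 2)
obs 9: x=2 → posterior Dirichlet(27/5, 21/4, 3)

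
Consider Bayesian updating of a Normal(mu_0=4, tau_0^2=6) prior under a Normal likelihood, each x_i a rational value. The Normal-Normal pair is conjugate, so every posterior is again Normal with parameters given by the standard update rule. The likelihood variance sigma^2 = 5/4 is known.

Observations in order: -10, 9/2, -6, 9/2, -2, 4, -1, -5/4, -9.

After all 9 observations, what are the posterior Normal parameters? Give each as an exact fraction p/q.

obs 1: x=-10 → posterior Normal(-220/29, 30/29)
obs 2: x=9/2 → posterior Normal(-112/53, 30/53)
obs 3: x=-6 → posterior Normal(-256/77, 30/77)
obs 4: x=9/2 → posterior Normal(-148/101, 30/101)
obs 5: x=-2 → posterior Normal(-196/125, 6/25)
obs 6: x=4 → posterior Normal(-100/149, 30/149)
obs 7: x=-1 → posterior Normal(-124/173, 30/173)
obs 8: x=-5/4 → posterior Normal(-154/197, 30/197)
obs 9: x=-9 → posterior Normal(-370/221, 30/221)

mu_0=-370/221, tau_0^2=30/221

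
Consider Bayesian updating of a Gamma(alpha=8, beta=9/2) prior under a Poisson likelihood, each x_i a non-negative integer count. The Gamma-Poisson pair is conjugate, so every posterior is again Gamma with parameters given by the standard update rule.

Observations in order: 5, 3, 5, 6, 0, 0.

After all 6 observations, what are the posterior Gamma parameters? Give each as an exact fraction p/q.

obs 1: x=5 → posterior Gamma(13, 11/2)
obs 2: x=3 → posterior Gamma(16, 13/2)
obs 3: x=5 → posterior Gamma(21, 15/2)
obs 4: x=6 → posterior Gamma(27, 17/2)
obs 5: x=0 → posterior Gamma(27, 19/2)
obs 6: x=0 → posterior Gamma(27, 21/2)

alpha=27, beta=21/2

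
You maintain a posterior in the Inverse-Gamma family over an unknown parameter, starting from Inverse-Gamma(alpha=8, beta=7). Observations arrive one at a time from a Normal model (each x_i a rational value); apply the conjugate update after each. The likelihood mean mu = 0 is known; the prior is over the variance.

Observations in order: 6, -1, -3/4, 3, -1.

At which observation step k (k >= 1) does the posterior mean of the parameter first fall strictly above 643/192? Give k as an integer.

obs 1: x=6 → posterior Inverse-Gamma(17/2, 25)
obs 2: x=-1 → posterior Inverse-Gamma(9, 51/2)
obs 3: x=-3/4 → posterior Inverse-Gamma(19/2, 825/32)
obs 4: x=3 → posterior Inverse-Gamma(10, 969/32)
obs 5: x=-1 → posterior Inverse-Gamma(21/2, 985/32)

k = 4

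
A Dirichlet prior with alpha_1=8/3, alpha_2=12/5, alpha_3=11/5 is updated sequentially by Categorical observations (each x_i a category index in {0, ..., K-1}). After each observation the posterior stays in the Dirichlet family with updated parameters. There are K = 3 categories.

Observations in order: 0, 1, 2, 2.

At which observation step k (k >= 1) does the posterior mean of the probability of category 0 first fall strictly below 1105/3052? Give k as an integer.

obs 1: x=0 → posterior Dirichlet(11/3, 12/5, 11/5)
obs 2: x=1 → posterior Dirichlet(11/3, 17/5, 11/5)
obs 3: x=2 → posterior Dirichlet(11/3, 17/5, 16/5)
obs 4: x=2 → posterior Dirichlet(11/3, 17/5, 21/5)

k = 3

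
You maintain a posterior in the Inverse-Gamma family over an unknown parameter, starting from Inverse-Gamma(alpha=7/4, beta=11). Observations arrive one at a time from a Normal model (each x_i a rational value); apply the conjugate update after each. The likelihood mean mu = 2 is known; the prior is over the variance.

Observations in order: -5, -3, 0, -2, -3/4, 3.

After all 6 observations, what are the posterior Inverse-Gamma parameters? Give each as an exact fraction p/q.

alpha=19/4, beta=1993/32

obs 1: x=-5 → posterior Inverse-Gamma(9/4, 71/2)
obs 2: x=-3 → posterior Inverse-Gamma(11/4, 48)
obs 3: x=0 → posterior Inverse-Gamma(13/4, 50)
obs 4: x=-2 → posterior Inverse-Gamma(15/4, 58)
obs 5: x=-3/4 → posterior Inverse-Gamma(17/4, 1977/32)
obs 6: x=3 → posterior Inverse-Gamma(19/4, 1993/32)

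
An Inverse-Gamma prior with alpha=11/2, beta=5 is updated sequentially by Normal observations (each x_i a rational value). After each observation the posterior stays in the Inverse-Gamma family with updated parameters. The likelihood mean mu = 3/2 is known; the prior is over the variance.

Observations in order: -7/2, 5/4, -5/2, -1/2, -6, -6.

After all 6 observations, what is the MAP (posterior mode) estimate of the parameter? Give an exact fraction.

obs 1: x=-7/2 → posterior Inverse-Gamma(6, 35/2)
obs 2: x=5/4 → posterior Inverse-Gamma(13/2, 561/32)
obs 3: x=-5/2 → posterior Inverse-Gamma(7, 817/32)
obs 4: x=-1/2 → posterior Inverse-Gamma(15/2, 881/32)
obs 5: x=-6 → posterior Inverse-Gamma(8, 1781/32)
obs 6: x=-6 → posterior Inverse-Gamma(17/2, 2681/32)

2681/304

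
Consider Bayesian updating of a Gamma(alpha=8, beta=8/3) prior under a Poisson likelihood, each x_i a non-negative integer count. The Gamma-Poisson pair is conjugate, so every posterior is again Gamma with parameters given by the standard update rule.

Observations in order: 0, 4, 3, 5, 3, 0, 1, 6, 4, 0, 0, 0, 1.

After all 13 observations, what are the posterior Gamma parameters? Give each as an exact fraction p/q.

obs 1: x=0 → posterior Gamma(8, 11/3)
obs 2: x=4 → posterior Gamma(12, 14/3)
obs 3: x=3 → posterior Gamma(15, 17/3)
obs 4: x=5 → posterior Gamma(20, 20/3)
obs 5: x=3 → posterior Gamma(23, 23/3)
obs 6: x=0 → posterior Gamma(23, 26/3)
obs 7: x=1 → posterior Gamma(24, 29/3)
obs 8: x=6 → posterior Gamma(30, 32/3)
obs 9: x=4 → posterior Gamma(34, 35/3)
obs 10: x=0 → posterior Gamma(34, 38/3)
obs 11: x=0 → posterior Gamma(34, 41/3)
obs 12: x=0 → posterior Gamma(34, 44/3)
obs 13: x=1 → posterior Gamma(35, 47/3)

alpha=35, beta=47/3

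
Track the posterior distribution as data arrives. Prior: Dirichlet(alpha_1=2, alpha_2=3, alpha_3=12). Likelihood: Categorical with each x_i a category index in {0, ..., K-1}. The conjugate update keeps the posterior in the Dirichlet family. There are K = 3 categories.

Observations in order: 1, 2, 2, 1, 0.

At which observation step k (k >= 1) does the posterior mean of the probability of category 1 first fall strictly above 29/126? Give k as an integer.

obs 1: x=1 → posterior Dirichlet(2, 4, 12)
obs 2: x=2 → posterior Dirichlet(2, 4, 13)
obs 3: x=2 → posterior Dirichlet(2, 4, 14)
obs 4: x=1 → posterior Dirichlet(2, 5, 14)
obs 5: x=0 → posterior Dirichlet(3, 5, 14)

k = 4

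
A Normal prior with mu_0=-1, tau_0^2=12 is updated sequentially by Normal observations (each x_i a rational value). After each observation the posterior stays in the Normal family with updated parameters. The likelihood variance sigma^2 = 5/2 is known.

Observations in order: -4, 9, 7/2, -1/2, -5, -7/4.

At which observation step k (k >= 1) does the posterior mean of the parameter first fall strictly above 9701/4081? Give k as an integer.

obs 1: x=-4 → posterior Normal(-101/29, 60/29)
obs 2: x=9 → posterior Normal(115/53, 60/53)
obs 3: x=7/2 → posterior Normal(199/77, 60/77)
obs 4: x=-1/2 → posterior Normal(187/101, 60/101)
obs 5: x=-5 → posterior Normal(67/125, 12/25)
obs 6: x=-7/4 → posterior Normal(25/149, 60/149)

k = 3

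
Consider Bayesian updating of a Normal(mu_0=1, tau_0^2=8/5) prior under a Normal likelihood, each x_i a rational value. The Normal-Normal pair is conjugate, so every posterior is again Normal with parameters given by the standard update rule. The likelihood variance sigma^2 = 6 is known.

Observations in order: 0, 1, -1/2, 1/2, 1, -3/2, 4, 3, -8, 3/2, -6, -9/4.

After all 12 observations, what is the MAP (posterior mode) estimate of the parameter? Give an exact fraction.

-2/9

obs 1: x=0 → posterior Normal(15/19, 24/19)
obs 2: x=1 → posterior Normal(19/23, 24/23)
obs 3: x=-1/2 → posterior Normal(17/27, 8/9)
obs 4: x=1/2 → posterior Normal(19/31, 24/31)
obs 5: x=1 → posterior Normal(23/35, 24/35)
obs 6: x=-3/2 → posterior Normal(17/39, 8/13)
obs 7: x=4 → posterior Normal(33/43, 24/43)
obs 8: x=3 → posterior Normal(45/47, 24/47)
obs 9: x=-8 → posterior Normal(13/51, 8/17)
obs 10: x=3/2 → posterior Normal(19/55, 24/55)
obs 11: x=-6 → posterior Normal(-5/59, 24/59)
obs 12: x=-9/4 → posterior Normal(-2/9, 8/21)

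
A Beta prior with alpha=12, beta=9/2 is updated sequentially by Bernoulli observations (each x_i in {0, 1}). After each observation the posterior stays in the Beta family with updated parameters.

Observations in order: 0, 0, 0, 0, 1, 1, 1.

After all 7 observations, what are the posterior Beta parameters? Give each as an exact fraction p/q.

obs 1: x=0 → posterior Beta(12, 11/2)
obs 2: x=0 → posterior Beta(12, 13/2)
obs 3: x=0 → posterior Beta(12, 15/2)
obs 4: x=0 → posterior Beta(12, 17/2)
obs 5: x=1 → posterior Beta(13, 17/2)
obs 6: x=1 → posterior Beta(14, 17/2)
obs 7: x=1 → posterior Beta(15, 17/2)

alpha=15, beta=17/2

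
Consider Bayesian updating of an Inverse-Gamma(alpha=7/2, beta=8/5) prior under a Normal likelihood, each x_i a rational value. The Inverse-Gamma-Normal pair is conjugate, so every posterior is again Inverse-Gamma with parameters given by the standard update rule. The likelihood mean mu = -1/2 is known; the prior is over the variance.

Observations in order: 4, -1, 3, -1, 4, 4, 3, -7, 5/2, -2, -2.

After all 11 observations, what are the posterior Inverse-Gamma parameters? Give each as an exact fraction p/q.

obs 1: x=4 → posterior Inverse-Gamma(4, 469/40)
obs 2: x=-1 → posterior Inverse-Gamma(9/2, 237/20)
obs 3: x=3 → posterior Inverse-Gamma(5, 719/40)
obs 4: x=-1 → posterior Inverse-Gamma(11/2, 181/10)
obs 5: x=4 → posterior Inverse-Gamma(6, 1129/40)
obs 6: x=4 → posterior Inverse-Gamma(13/2, 767/20)
obs 7: x=3 → posterior Inverse-Gamma(7, 1779/40)
obs 8: x=-7 → posterior Inverse-Gamma(15/2, 328/5)
obs 9: x=5/2 → posterior Inverse-Gamma(8, 701/10)
obs 10: x=-2 → posterior Inverse-Gamma(17/2, 2849/40)
obs 11: x=-2 → posterior Inverse-Gamma(9, 1447/20)

alpha=9, beta=1447/20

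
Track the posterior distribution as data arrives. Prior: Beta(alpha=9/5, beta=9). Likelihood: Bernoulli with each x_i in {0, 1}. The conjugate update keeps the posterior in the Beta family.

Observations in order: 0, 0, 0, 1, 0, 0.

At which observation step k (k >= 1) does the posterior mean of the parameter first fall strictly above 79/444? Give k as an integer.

obs 1: x=0 → posterior Beta(9/5, 10)
obs 2: x=0 → posterior Beta(9/5, 11)
obs 3: x=0 → posterior Beta(9/5, 12)
obs 4: x=1 → posterior Beta(14/5, 12)
obs 5: x=0 → posterior Beta(14/5, 13)
obs 6: x=0 → posterior Beta(14/5, 14)

k = 4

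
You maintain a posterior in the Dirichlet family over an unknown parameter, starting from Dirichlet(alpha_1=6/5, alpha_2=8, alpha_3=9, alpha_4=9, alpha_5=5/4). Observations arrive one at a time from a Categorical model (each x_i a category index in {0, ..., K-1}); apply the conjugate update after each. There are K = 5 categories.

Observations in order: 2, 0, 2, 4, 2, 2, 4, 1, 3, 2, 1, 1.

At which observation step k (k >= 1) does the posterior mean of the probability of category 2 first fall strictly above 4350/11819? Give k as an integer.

k = 6

obs 1: x=2 → posterior Dirichlet(6/5, 8, 10, 9, 5/4)
obs 2: x=0 → posterior Dirichlet(11/5, 8, 10, 9, 5/4)
obs 3: x=2 → posterior Dirichlet(11/5, 8, 11, 9, 5/4)
obs 4: x=4 → posterior Dirichlet(11/5, 8, 11, 9, 9/4)
obs 5: x=2 → posterior Dirichlet(11/5, 8, 12, 9, 9/4)
obs 6: x=2 → posterior Dirichlet(11/5, 8, 13, 9, 9/4)
obs 7: x=4 → posterior Dirichlet(11/5, 8, 13, 9, 13/4)
obs 8: x=1 → posterior Dirichlet(11/5, 9, 13, 9, 13/4)
obs 9: x=3 → posterior Dirichlet(11/5, 9, 13, 10, 13/4)
obs 10: x=2 → posterior Dirichlet(11/5, 9, 14, 10, 13/4)
obs 11: x=1 → posterior Dirichlet(11/5, 10, 14, 10, 13/4)
obs 12: x=1 → posterior Dirichlet(11/5, 11, 14, 10, 13/4)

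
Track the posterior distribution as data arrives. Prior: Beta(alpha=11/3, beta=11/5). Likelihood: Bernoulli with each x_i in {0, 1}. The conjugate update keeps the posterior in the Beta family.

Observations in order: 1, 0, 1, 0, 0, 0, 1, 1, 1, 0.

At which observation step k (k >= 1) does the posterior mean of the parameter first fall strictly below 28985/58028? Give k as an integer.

k = 6

obs 1: x=1 → posterior Beta(14/3, 11/5)
obs 2: x=0 → posterior Beta(14/3, 16/5)
obs 3: x=1 → posterior Beta(17/3, 16/5)
obs 4: x=0 → posterior Beta(17/3, 21/5)
obs 5: x=0 → posterior Beta(17/3, 26/5)
obs 6: x=0 → posterior Beta(17/3, 31/5)
obs 7: x=1 → posterior Beta(20/3, 31/5)
obs 8: x=1 → posterior Beta(23/3, 31/5)
obs 9: x=1 → posterior Beta(26/3, 31/5)
obs 10: x=0 → posterior Beta(26/3, 36/5)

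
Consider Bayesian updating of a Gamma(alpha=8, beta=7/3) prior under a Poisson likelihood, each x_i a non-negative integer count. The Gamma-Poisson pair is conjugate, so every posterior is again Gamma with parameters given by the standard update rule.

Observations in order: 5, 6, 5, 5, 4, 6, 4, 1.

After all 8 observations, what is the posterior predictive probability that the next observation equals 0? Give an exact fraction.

obs 1: x=5 → posterior Gamma(13, 10/3)
obs 2: x=6 → posterior Gamma(19, 13/3)
obs 3: x=5 → posterior Gamma(24, 16/3)
obs 4: x=5 → posterior Gamma(29, 19/3)
obs 5: x=4 → posterior Gamma(33, 22/3)
obs 6: x=6 → posterior Gamma(39, 25/3)
obs 7: x=4 → posterior Gamma(43, 28/3)
obs 8: x=1 → posterior Gamma(44, 31/3)

416787349596085853594397793593920583748646209303727133530079150721/24270143818756646910938690328635932139549939061012471930088572583936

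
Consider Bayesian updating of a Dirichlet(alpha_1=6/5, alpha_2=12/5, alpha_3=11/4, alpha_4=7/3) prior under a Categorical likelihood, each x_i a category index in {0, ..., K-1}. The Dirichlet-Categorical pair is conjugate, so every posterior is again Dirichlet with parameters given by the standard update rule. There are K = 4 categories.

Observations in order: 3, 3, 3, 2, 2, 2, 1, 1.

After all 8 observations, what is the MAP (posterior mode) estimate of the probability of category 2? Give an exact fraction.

obs 1: x=3 → posterior Dirichlet(6/5, 12/5, 11/4, 10/3)
obs 2: x=3 → posterior Dirichlet(6/5, 12/5, 11/4, 13/3)
obs 3: x=3 → posterior Dirichlet(6/5, 12/5, 11/4, 16/3)
obs 4: x=2 → posterior Dirichlet(6/5, 12/5, 15/4, 16/3)
obs 5: x=2 → posterior Dirichlet(6/5, 12/5, 19/4, 16/3)
obs 6: x=2 → posterior Dirichlet(6/5, 12/5, 23/4, 16/3)
obs 7: x=1 → posterior Dirichlet(6/5, 17/5, 23/4, 16/3)
obs 8: x=1 → posterior Dirichlet(6/5, 22/5, 23/4, 16/3)

285/761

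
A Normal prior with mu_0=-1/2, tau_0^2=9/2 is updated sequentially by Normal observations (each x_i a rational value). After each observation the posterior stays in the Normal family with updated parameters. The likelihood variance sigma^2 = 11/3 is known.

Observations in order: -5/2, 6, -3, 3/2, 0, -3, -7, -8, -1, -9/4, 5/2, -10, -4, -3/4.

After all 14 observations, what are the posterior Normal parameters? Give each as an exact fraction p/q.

mu_0=-1723/800, tau_0^2=99/400

obs 1: x=-5/2 → posterior Normal(-157/98, 99/49)
obs 2: x=6 → posterior Normal(167/152, 99/76)
obs 3: x=-3 → posterior Normal(5/206, 99/103)
obs 4: x=3/2 → posterior Normal(43/130, 99/130)
obs 5: x=0 → posterior Normal(43/157, 99/157)
obs 6: x=-3 → posterior Normal(-19/92, 99/184)
obs 7: x=-7 → posterior Normal(-227/211, 99/211)
obs 8: x=-8 → posterior Normal(-443/238, 99/238)
obs 9: x=-1 → posterior Normal(-94/53, 99/265)
obs 10: x=-9/4 → posterior Normal(-2123/1168, 99/292)
obs 11: x=5/2 → posterior Normal(-1853/1276, 9/29)
obs 12: x=-10 → posterior Normal(-2933/1384, 99/346)
obs 13: x=-4 → posterior Normal(-3365/1492, 99/373)
obs 14: x=-3/4 → posterior Normal(-1723/800, 99/400)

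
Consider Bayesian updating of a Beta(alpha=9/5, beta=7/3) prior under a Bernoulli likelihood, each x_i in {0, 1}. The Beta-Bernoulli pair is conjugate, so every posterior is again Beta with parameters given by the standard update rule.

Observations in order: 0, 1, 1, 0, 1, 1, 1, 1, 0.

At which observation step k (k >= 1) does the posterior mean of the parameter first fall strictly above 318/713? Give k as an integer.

obs 1: x=0 → posterior Beta(9/5, 10/3)
obs 2: x=1 → posterior Beta(14/5, 10/3)
obs 3: x=1 → posterior Beta(19/5, 10/3)
obs 4: x=0 → posterior Beta(19/5, 13/3)
obs 5: x=1 → posterior Beta(24/5, 13/3)
obs 6: x=1 → posterior Beta(29/5, 13/3)
obs 7: x=1 → posterior Beta(34/5, 13/3)
obs 8: x=1 → posterior Beta(39/5, 13/3)
obs 9: x=0 → posterior Beta(39/5, 16/3)

k = 2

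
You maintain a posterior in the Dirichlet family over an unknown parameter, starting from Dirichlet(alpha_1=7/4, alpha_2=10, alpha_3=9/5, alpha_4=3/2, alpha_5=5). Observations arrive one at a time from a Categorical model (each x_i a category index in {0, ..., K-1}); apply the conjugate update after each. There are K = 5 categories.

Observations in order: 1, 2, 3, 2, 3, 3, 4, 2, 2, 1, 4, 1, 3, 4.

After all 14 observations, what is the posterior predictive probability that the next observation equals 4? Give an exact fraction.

obs 1: x=1 → posterior Dirichlet(7/4, 11, 9/5, 3/2, 5)
obs 2: x=2 → posterior Dirichlet(7/4, 11, 14/5, 3/2, 5)
obs 3: x=3 → posterior Dirichlet(7/4, 11, 14/5, 5/2, 5)
obs 4: x=2 → posterior Dirichlet(7/4, 11, 19/5, 5/2, 5)
obs 5: x=3 → posterior Dirichlet(7/4, 11, 19/5, 7/2, 5)
obs 6: x=3 → posterior Dirichlet(7/4, 11, 19/5, 9/2, 5)
obs 7: x=4 → posterior Dirichlet(7/4, 11, 19/5, 9/2, 6)
obs 8: x=2 → posterior Dirichlet(7/4, 11, 24/5, 9/2, 6)
obs 9: x=2 → posterior Dirichlet(7/4, 11, 29/5, 9/2, 6)
obs 10: x=1 → posterior Dirichlet(7/4, 12, 29/5, 9/2, 6)
obs 11: x=4 → posterior Dirichlet(7/4, 12, 29/5, 9/2, 7)
obs 12: x=1 → posterior Dirichlet(7/4, 13, 29/5, 9/2, 7)
obs 13: x=3 → posterior Dirichlet(7/4, 13, 29/5, 11/2, 7)
obs 14: x=4 → posterior Dirichlet(7/4, 13, 29/5, 11/2, 8)

160/681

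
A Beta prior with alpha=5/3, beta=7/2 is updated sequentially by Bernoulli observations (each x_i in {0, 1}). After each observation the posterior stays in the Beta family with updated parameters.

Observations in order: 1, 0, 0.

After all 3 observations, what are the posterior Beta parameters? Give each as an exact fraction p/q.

obs 1: x=1 → posterior Beta(8/3, 7/2)
obs 2: x=0 → posterior Beta(8/3, 9/2)
obs 3: x=0 → posterior Beta(8/3, 11/2)

alpha=8/3, beta=11/2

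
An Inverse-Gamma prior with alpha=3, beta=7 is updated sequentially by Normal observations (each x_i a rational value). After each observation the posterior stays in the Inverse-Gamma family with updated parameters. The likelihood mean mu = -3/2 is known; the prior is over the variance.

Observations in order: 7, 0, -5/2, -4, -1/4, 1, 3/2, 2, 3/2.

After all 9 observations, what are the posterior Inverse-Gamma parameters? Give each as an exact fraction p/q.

obs 1: x=7 → posterior Inverse-Gamma(7/2, 345/8)
obs 2: x=0 → posterior Inverse-Gamma(4, 177/4)
obs 3: x=-5/2 → posterior Inverse-Gamma(9/2, 179/4)
obs 4: x=-4 → posterior Inverse-Gamma(5, 383/8)
obs 5: x=-1/4 → posterior Inverse-Gamma(11/2, 1557/32)
obs 6: x=1 → posterior Inverse-Gamma(6, 1657/32)
obs 7: x=3/2 → posterior Inverse-Gamma(13/2, 1801/32)
obs 8: x=2 → posterior Inverse-Gamma(7, 1997/32)
obs 9: x=3/2 → posterior Inverse-Gamma(15/2, 2141/32)

alpha=15/2, beta=2141/32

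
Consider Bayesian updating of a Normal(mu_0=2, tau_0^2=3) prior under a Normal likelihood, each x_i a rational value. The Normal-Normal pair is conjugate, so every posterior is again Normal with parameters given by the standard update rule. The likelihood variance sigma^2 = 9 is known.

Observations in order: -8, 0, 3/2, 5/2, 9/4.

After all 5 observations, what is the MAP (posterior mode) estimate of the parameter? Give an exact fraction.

obs 1: x=-8 → posterior Normal(-1/2, 9/4)
obs 2: x=0 → posterior Normal(-2/5, 9/5)
obs 3: x=3/2 → posterior Normal(-1/12, 3/2)
obs 4: x=5/2 → posterior Normal(2/7, 9/7)
obs 5: x=9/4 → posterior Normal(17/32, 9/8)

17/32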